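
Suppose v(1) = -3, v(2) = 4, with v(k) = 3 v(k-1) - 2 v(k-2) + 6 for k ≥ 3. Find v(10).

v(3) = 3·4 - 2·(-3) + 6 = 24
v(4) = 3·24 - 2·4 + 6 = 70
v(5) = 3·70 - 2·24 + 6 = 168
v(6) = 3·168 - 2·70 + 6 = 370
v(7) = 3·370 - 2·168 + 6 = 780
v(8) = 3·780 - 2·370 + 6 = 1606
v(9) = 3·1606 - 2·780 + 6 = 3264
v(10) = 3·3264 - 2·1606 + 6 = 6586

6586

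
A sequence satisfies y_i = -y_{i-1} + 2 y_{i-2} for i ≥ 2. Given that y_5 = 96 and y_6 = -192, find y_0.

Rearranging, y_{i-2} = (y_i + y_{i-1}) / 2.
y_4 = (-192 + 96) / 2 = -96/2 = -48
y_3 = (96 + (-48)) / 2 = 48/2 = 24
y_2 = (-48 + 24) / 2 = -24/2 = -12
y_1 = (24 + (-12)) / 2 = 12/2 = 6
y_0 = (-12 + 6) / 2 = -6/2 = -3

-3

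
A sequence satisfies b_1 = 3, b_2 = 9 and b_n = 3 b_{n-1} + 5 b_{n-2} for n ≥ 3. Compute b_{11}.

b_3 = 3(9) + 5(3) = 42
b_4 = 3(42) + 5(9) = 171
b_5 = 3(171) + 5(42) = 723
b_6 = 3(723) + 5(171) = 3024
b_7 = 3(3024) + 5(723) = 12687
b_8 = 3(12687) + 5(3024) = 53181
b_9 = 3(53181) + 5(12687) = 222978
b_{10} = 3(222978) + 5(53181) = 934839
b_{11} = 3(934839) + 5(222978) = 3919407

3919407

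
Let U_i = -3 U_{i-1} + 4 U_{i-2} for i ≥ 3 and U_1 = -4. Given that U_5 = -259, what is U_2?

Let U_2 = x.
U_3 = -16 - 3x
U_4 = 48 + 13x
U_5 = -208 - 51x
So -208 - 51x = -259, giving x = 1.

1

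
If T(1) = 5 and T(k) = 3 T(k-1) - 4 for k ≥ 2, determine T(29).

68630377364885

The fixed point is -4/(1 - 3) = 2, so T(k) - 2 = 3(T(k-1) - 2).
Hence T(k) = 3·3^{k-1} + 2.
T(29) = 3·3^{28} + 2 = 3·22876792454961 + 2 = 68630377364885.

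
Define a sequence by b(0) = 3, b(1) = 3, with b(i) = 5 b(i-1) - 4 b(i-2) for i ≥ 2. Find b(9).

3

b(2) = 5(3) - 4(3) = 3
b(3) = 5(3) - 4(3) = 3
b(4) = 5(3) - 4(3) = 3
b(5) = 5(3) - 4(3) = 3
b(6) = 5(3) - 4(3) = 3
b(7) = 5(3) - 4(3) = 3
b(8) = 5(3) - 4(3) = 3
b(9) = 5(3) - 4(3) = 3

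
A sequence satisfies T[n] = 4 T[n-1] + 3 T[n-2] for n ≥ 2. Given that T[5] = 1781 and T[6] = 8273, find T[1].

Rearranging, T[n-2] = (T[n] - 4 T[n-1]) / 3.
T[4] = (8273 - 4(1781)) / 3 = 1149/3 = 383
T[3] = (1781 - 4(383)) / 3 = 249/3 = 83
T[2] = (383 - 4(83)) / 3 = 51/3 = 17
T[1] = (83 - 4(17)) / 3 = 15/3 = 5

5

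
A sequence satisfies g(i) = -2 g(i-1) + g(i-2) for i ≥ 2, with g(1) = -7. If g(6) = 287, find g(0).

-7

Let g(0) = x.
g(2) = 14 + x
g(3) = -35 - 2x
g(4) = 84 + 5x
g(5) = -203 - 12x
g(6) = 490 + 29x
So 490 + 29x = 287, giving x = -7.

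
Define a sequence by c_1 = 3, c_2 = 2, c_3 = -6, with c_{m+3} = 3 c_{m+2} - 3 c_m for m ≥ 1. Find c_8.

-1683

c_4 = 3·(-6) - 3·3 = -27
c_5 = 3·(-27) - 3·2 = -87
c_6 = 3·(-87) - 3·(-6) = -243
c_7 = 3·(-243) - 3·(-27) = -648
c_8 = 3·(-648) - 3·(-87) = -1683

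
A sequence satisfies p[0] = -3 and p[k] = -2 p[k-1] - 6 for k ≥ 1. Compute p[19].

524286

The fixed point is -6/(1 + 2) = -2, so p[k] + 2 = -2(p[k-1] + 2).
Hence p[k] = -1·(-2)^k - 2.
p[19] = -1·(-2)^{19} - 2 = -1·-524288 - 2 = 524286.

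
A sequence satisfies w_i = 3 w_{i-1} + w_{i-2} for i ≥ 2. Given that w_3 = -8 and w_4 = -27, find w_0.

-6

Rearranging, w_{i-2} = w_i - 3 w_{i-1}.
w_2 = -27 - 3·(-8) = -3
w_1 = -8 - 3·(-3) = 1
w_0 = -3 - 3·1 = -6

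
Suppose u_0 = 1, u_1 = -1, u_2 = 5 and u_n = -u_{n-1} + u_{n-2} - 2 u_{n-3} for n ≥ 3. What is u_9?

-512

u_3 = -5 + (-1) - 2·1 = -8
u_4 = -(-8) + 5 - 2·(-1) = 15
u_5 = -15 + (-8) - 2·5 = -33
u_6 = -(-33) + 15 - 2·(-8) = 64
u_7 = -64 + (-33) - 2·15 = -127
u_8 = -(-127) + 64 - 2·(-33) = 257
u_9 = -257 + (-127) - 2·64 = -512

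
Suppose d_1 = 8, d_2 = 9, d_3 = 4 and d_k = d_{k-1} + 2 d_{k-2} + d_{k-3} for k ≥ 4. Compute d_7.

d_4 = 4 + 2*9 + 8 = 30
d_5 = 30 + 2*4 + 9 = 47
d_6 = 47 + 2*30 + 4 = 111
d_7 = 111 + 2*47 + 30 = 235

235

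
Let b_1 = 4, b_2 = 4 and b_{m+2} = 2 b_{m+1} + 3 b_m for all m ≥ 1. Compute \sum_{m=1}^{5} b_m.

244

b_3 = 2·4 + 3·4 = 20
b_4 = 2·20 + 3·4 = 52
b_5 = 2·52 + 3·20 = 164
Sum = 4 + 4 + 20 + 52 + 164 = 244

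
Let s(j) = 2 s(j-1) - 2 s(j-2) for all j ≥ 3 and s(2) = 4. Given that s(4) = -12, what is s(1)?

5

Let s(1) = y.
s(3) = 8 - 2y
s(4) = 8 - 4y
So 8 - 4y = -12, giving y = 5.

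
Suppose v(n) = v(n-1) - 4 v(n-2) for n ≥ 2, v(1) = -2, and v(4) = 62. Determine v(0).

Let v(0) = y.
v(2) = -2 - 4y
v(3) = 6 - 4y
v(4) = 14 + 12y
So 14 + 12y = 62, giving y = 4.

4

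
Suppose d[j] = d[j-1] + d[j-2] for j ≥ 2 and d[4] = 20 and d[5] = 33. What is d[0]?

Rearranging, d[j-2] = d[j] - d[j-1].
d[3] = 33 - 20 = 13
d[2] = 20 - 13 = 7
d[1] = 13 - 7 = 6
d[0] = 7 - 6 = 1

1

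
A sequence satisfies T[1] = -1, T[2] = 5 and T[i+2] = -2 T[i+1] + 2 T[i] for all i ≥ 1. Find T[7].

T[3] = -2·5 + 2·(-1) = -12
T[4] = -2·(-12) + 2·5 = 34
T[5] = -2·34 + 2·(-12) = -92
T[6] = -2·(-92) + 2·34 = 252
T[7] = -2·252 + 2·(-92) = -688

-688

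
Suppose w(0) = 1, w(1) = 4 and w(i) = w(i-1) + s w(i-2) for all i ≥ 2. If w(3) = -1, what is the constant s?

w(2) = 4 + s
w(3) = 4 + 5s
So 4 + 5s = -1, giving s = -1.

-1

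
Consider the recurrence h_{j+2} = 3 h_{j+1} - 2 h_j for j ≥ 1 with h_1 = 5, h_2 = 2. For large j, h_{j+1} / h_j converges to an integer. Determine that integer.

2

The characteristic equation is r^2 - 3r + 2 = 0, which factors as (r - 2)(r - 1) = 0.
So the roots are 2 and 1. Since |2| > |1| and the coefficient of 2^j is non-zero, the ratio tends to 2.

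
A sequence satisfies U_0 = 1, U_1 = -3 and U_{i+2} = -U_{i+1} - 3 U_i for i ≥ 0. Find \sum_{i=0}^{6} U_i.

25

U_2 = -(-3) - 3*1 = 0
U_3 = -0 - 3*(-3) = 9
U_4 = -9 - 3*0 = -9
U_5 = -(-9) - 3*9 = -18
U_6 = -(-18) - 3*(-9) = 45
Sum = 1 + (-3) + 0 + 9 + (-9) + (-18) + 45 = 25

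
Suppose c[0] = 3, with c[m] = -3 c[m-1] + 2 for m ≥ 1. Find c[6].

1823

c[1] = -3·3 + 2 = -7
c[2] = -3·(-7) + 2 = 23
c[3] = -3·23 + 2 = -67
c[4] = -3·(-67) + 2 = 203
c[5] = -3·203 + 2 = -607
c[6] = -3·(-607) + 2 = 1823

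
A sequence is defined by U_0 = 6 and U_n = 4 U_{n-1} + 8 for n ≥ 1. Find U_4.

U_1 = 4(6) + 8 = 32
U_2 = 4(32) + 8 = 136
U_3 = 4(136) + 8 = 552
U_4 = 4(552) + 8 = 2216

2216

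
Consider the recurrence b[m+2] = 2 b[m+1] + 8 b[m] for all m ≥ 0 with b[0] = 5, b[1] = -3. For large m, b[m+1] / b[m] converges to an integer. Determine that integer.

The characteristic equation is r^2 - 2r - 8 = 0, which factors as (r - 4)(r + 2) = 0.
So the roots are 4 and -2. Since |4| > |-2| and the coefficient of 4^m is non-zero, the ratio tends to 4.

4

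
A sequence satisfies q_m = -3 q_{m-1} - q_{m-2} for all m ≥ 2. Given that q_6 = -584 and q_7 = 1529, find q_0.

8

Rearranging, q_{m-2} = -(q_m + 3 q_{m-1}).
q_5 = -(1529 + 3(-584)) = 223
q_4 = -(-584 + 3(223)) = -85
q_3 = -(223 + 3(-85)) = 32
q_2 = -(-85 + 3(32)) = -11
q_1 = -(32 + 3(-11)) = 1
q_0 = -(-11 + 3(1)) = 8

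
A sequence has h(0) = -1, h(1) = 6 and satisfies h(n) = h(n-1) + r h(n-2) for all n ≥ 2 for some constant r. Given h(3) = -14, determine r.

-4

h(2) = 6 - r
h(3) = 6 + 5r
So 6 + 5r = -14, giving r = -4.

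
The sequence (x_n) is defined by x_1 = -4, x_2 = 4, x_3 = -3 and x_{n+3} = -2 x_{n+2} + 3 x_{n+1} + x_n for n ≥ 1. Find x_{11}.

-21438

x_4 = -2·(-3) + 3·4 + (-4) = 14
x_5 = -2·14 + 3·(-3) + 4 = -33
x_6 = -2·(-33) + 3·14 + (-3) = 105
x_7 = -2·105 + 3·(-33) + 14 = -295
x_8 = -2·(-295) + 3·105 + (-33) = 872
x_9 = -2·872 + 3·(-295) + 105 = -2524
x_{10} = -2·(-2524) + 3·872 + (-295) = 7369
x_{11} = -2·7369 + 3·(-2524) + 872 = -21438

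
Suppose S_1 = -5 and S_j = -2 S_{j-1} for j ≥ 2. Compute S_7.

S_2 = -2*(-5) = 10
S_3 = -2*10 = -20
S_4 = -2*(-20) = 40
S_5 = -2*40 = -80
S_6 = -2*(-80) = 160
S_7 = -2*160 = -320

-320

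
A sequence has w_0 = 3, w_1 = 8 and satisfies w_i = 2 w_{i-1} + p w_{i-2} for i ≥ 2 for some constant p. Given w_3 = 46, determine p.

w_2 = 16 + 3p
w_3 = 32 + 14p
So 32 + 14p = 46, giving p = 1.

1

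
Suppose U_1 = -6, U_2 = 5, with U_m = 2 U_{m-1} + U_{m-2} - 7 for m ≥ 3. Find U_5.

-26

U_3 = 2(5) + (-6) - 7 = -3
U_4 = 2(-3) + 5 - 7 = -8
U_5 = 2(-8) + (-3) - 7 = -26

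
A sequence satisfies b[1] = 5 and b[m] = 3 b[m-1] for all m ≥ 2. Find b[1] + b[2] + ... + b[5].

b[2] = 3*5 = 15
b[3] = 3*15 = 45
b[4] = 3*45 = 135
b[5] = 3*135 = 405
Sum = 5 + 15 + 45 + 135 + 405 = 605

605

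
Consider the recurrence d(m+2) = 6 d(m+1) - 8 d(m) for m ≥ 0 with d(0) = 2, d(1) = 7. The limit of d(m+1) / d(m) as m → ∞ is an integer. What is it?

The characteristic equation is r^2 - 6r + 8 = 0, which factors as (r - 4)(r - 2) = 0.
So the roots are 4 and 2. Since |4| > |2| and the coefficient of 4^m is non-zero, the ratio tends to 4.

4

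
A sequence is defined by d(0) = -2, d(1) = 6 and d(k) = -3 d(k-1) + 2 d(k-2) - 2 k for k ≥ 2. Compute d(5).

d(2) = -3*6 + 2*(-2) - 4 = -26
d(3) = -3*(-26) + 2*6 - 6 = 84
d(4) = -3*84 + 2*(-26) - 8 = -312
d(5) = -3*(-312) + 2*84 - 10 = 1094

1094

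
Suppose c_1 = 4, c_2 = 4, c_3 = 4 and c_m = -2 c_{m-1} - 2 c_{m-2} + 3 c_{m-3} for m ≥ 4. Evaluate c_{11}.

c_4 = -2*4 - 2*4 + 3*4 = -4
c_5 = -2*(-4) - 2*4 + 3*4 = 12
c_6 = -2*12 - 2*(-4) + 3*4 = -4
c_7 = -2*(-4) - 2*12 + 3*(-4) = -28
c_8 = -2*(-28) - 2*(-4) + 3*12 = 100
c_9 = -2*100 - 2*(-28) + 3*(-4) = -156
c_{10} = -2*(-156) - 2*100 + 3*(-28) = 28
c_{11} = -2*28 - 2*(-156) + 3*100 = 556

556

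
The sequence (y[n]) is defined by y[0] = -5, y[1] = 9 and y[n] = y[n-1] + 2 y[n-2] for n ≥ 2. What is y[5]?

y[2] = 9 + 2*(-5) = -1
y[3] = (-1) + 2*9 = 17
y[4] = 17 + 2*(-1) = 15
y[5] = 15 + 2*17 = 49

49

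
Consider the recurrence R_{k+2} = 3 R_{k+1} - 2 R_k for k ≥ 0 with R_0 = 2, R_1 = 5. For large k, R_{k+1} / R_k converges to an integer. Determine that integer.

2

The characteristic equation is r^2 - 3r + 2 = 0, which factors as (r - 2)(r - 1) = 0.
So the roots are 2 and 1. Since |2| > |1| and the coefficient of 2^k is non-zero, the ratio tends to 2.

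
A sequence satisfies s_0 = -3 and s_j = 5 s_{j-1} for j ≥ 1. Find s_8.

-1171875

s_1 = 5*(-3) = -15
s_2 = 5*(-15) = -75
s_3 = 5*(-75) = -375
s_4 = 5*(-375) = -1875
s_5 = 5*(-1875) = -9375
s_6 = 5*(-9375) = -46875
s_7 = 5*(-46875) = -234375
s_8 = 5*(-234375) = -1171875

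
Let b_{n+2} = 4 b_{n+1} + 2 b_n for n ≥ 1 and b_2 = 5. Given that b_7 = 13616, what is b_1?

Let b_1 = w.
b_3 = 20 + 2w
b_4 = 90 + 8w
b_5 = 400 + 36w
b_6 = 1780 + 160w
b_7 = 7920 + 712w
So 7920 + 712w = 13616, giving w = 8.

8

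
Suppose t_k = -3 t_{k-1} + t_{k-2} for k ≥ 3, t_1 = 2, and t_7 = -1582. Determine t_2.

Let t_2 = y.
t_3 = 2 - 3y
t_4 = -6 + 10y
t_5 = 20 - 33y
t_6 = -66 + 109y
t_7 = 218 - 360y
So 218 - 360y = -1582, giving y = 5.

5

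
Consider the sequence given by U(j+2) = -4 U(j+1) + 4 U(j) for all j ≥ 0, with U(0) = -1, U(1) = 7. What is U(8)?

U(2) = -4*7 + 4*(-1) = -32
U(3) = -4*(-32) + 4*7 = 156
U(4) = -4*156 + 4*(-32) = -752
U(5) = -4*(-752) + 4*156 = 3632
U(6) = -4*3632 + 4*(-752) = -17536
U(7) = -4*(-17536) + 4*3632 = 84672
U(8) = -4*84672 + 4*(-17536) = -408832

-408832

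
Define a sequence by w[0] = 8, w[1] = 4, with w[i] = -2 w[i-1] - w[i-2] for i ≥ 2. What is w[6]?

w[2] = -2*4 - 8 = -16
w[3] = -2*(-16) - 4 = 28
w[4] = -2*28 - (-16) = -40
w[5] = -2*(-40) - 28 = 52
w[6] = -2*52 - (-40) = -64

-64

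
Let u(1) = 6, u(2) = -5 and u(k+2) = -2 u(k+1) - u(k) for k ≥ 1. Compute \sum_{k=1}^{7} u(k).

3

u(3) = -2·(-5) - 6 = 4
u(4) = -2·4 - (-5) = -3
u(5) = -2·(-3) - 4 = 2
u(6) = -2·2 - (-3) = -1
u(7) = -2·(-1) - 2 = 0
Sum = 6 + (-5) + 4 + (-3) + 2 + (-1) + 0 = 3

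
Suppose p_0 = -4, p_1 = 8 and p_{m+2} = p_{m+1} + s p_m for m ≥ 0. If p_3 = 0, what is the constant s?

-2

p_2 = 8 - 4s
p_3 = 8 + 4s
So 8 + 4s = 0, giving s = -2.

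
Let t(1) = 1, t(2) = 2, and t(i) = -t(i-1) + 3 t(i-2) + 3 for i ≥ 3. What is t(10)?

t(3) = -2 + 3(1) + 3 = 4
t(4) = -4 + 3(2) + 3 = 5
t(5) = -5 + 3(4) + 3 = 10
t(6) = -10 + 3(5) + 3 = 8
t(7) = -8 + 3(10) + 3 = 25
t(8) = -25 + 3(8) + 3 = 2
t(9) = -2 + 3(25) + 3 = 76
t(10) = -76 + 3(2) + 3 = -67

-67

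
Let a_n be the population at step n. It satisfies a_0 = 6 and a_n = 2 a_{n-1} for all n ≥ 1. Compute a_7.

768

a_1 = 2·6 = 12
a_2 = 2·12 = 24
a_3 = 2·24 = 48
a_4 = 2·48 = 96
a_5 = 2·96 = 192
a_6 = 2·192 = 384
a_7 = 2·384 = 768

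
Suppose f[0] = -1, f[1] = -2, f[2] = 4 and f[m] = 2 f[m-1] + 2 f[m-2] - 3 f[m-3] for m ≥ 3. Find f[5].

f[3] = 2*4 + 2*(-2) - 3*(-1) = 7
f[4] = 2*7 + 2*4 - 3*(-2) = 28
f[5] = 2*28 + 2*7 - 3*4 = 58

58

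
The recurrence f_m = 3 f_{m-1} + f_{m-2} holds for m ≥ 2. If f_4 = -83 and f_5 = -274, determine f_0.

-5

Rearranging, f_{m-2} = f_m - 3 f_{m-1}.
f_3 = -274 - 3*(-83) = -25
f_2 = -83 - 3*(-25) = -8
f_1 = -25 - 3*(-8) = -1
f_0 = -8 - 3*(-1) = -5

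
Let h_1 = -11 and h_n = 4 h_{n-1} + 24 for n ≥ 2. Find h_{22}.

-13194139533320

The fixed point is 24/(1 - 4) = -8, so h_n + 8 = 4(h_{n-1} + 8).
Hence h_n = -3·4^{n-1} - 8.
h_{22} = -3·4^{21} - 8 = -3·4398046511104 - 8 = -13194139533320.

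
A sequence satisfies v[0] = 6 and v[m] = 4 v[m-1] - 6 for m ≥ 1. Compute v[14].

1073741826

The fixed point is -6/(1 - 4) = 2, so v[m] - 2 = 4(v[m-1] - 2).
Hence v[m] = 4·4^m + 2.
v[14] = 4·4^{14} + 2 = 4·268435456 + 2 = 1073741826.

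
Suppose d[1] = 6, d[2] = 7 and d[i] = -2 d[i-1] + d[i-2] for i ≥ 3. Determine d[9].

d[3] = -2·7 + 6 = -8
d[4] = -2·(-8) + 7 = 23
d[5] = -2·23 + (-8) = -54
d[6] = -2·(-54) + 23 = 131
d[7] = -2·131 + (-54) = -316
d[8] = -2·(-316) + 131 = 763
d[9] = -2·763 + (-316) = -1842

-1842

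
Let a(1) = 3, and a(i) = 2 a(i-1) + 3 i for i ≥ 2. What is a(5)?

171

a(2) = 2(3) + 6 = 12
a(3) = 2(12) + 9 = 33
a(4) = 2(33) + 12 = 78
a(5) = 2(78) + 15 = 171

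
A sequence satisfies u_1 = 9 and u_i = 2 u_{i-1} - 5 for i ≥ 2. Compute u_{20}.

2097157

The fixed point is -5/(1 - 2) = 5, so u_i - 5 = 2(u_{i-1} - 5).
Hence u_i = 4·2^{i-1} + 5.
u_{20} = 4·2^{19} + 5 = 4·524288 + 5 = 2097157.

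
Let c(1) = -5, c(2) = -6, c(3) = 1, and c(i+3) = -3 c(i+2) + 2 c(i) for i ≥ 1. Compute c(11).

c(4) = -3(1) + 2(-5) = -13
c(5) = -3(-13) + 2(-6) = 27
c(6) = -3(27) + 2(1) = -79
c(7) = -3(-79) + 2(-13) = 211
c(8) = -3(211) + 2(27) = -579
c(9) = -3(-579) + 2(-79) = 1579
c(10) = -3(1579) + 2(211) = -4315
c(11) = -3(-4315) + 2(-579) = 11787

11787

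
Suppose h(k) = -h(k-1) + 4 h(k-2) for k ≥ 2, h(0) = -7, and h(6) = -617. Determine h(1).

Let h(1) = w.
h(2) = -28 - w
h(3) = 28 + 5w
h(4) = -140 - 9w
h(5) = 252 + 29w
h(6) = -812 - 65w
So -812 - 65w = -617, giving w = -3.

-3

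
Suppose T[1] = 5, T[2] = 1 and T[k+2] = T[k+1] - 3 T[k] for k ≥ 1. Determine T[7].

T[3] = 1 - 3(5) = -14
T[4] = (-14) - 3(1) = -17
T[5] = (-17) - 3(-14) = 25
T[6] = 25 - 3(-17) = 76
T[7] = 76 - 3(25) = 1

1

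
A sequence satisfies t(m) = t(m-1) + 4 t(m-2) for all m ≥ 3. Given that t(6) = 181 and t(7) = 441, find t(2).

Rearranging, t(m-2) = (t(m) - t(m-1)) / 4.
t(5) = (441 - 181) / 4 = 260/4 = 65
t(4) = (181 - 65) / 4 = 116/4 = 29
t(3) = (65 - 29) / 4 = 36/4 = 9
t(2) = (29 - 9) / 4 = 20/4 = 5

5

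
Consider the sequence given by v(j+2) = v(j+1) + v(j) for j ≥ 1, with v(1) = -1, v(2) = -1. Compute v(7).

-13

v(3) = (-1) + (-1) = -2
v(4) = (-2) + (-1) = -3
v(5) = (-3) + (-2) = -5
v(6) = (-5) + (-3) = -8
v(7) = (-8) + (-5) = -13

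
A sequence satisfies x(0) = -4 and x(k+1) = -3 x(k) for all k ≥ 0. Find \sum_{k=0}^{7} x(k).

x(1) = -3·(-4) = 12
x(2) = -3·12 = -36
x(3) = -3·(-36) = 108
x(4) = -3·108 = -324
x(5) = -3·(-324) = 972
x(6) = -3·972 = -2916
x(7) = -3·(-2916) = 8748
Sum = (-4) + 12 + (-36) + 108 + (-324) + 972 + (-2916) + 8748 = 6560

6560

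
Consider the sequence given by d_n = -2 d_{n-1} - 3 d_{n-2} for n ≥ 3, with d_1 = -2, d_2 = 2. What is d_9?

-34

d_3 = -2(2) - 3(-2) = 2
d_4 = -2(2) - 3(2) = -10
d_5 = -2(-10) - 3(2) = 14
d_6 = -2(14) - 3(-10) = 2
d_7 = -2(2) - 3(14) = -46
d_8 = -2(-46) - 3(2) = 86
d_9 = -2(86) - 3(-46) = -34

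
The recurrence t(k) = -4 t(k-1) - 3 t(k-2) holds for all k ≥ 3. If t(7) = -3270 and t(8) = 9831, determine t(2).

3

Rearranging, t(k-2) = (t(k) + 4 t(k-1)) / -3.
t(6) = (9831 + 4·(-3270)) / -3 = -3249/-3 = 1083
t(5) = (-3270 + 4·1083) / -3 = 1062/-3 = -354
t(4) = (1083 + 4·(-354)) / -3 = -333/-3 = 111
t(3) = (-354 + 4·111) / -3 = 90/-3 = -30
t(2) = (111 + 4·(-30)) / -3 = -9/-3 = 3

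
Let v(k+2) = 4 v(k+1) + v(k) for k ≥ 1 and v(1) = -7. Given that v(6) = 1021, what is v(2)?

Let v(2) = z.
v(3) = -7 + 4z
v(4) = -28 + 17z
v(5) = -119 + 72z
v(6) = -504 + 305z
So -504 + 305z = 1021, giving z = 5.

5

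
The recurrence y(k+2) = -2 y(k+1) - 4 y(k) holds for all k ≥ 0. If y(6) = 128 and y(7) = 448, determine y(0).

2

Rearranging, y(k-2) = (y(k) + 2 y(k-1)) / -4.
y(5) = (448 + 2*128) / -4 = 704/-4 = -176
y(4) = (128 + 2*(-176)) / -4 = -224/-4 = 56
y(3) = (-176 + 2*56) / -4 = -64/-4 = 16
y(2) = (56 + 2*16) / -4 = 88/-4 = -22
y(1) = (16 + 2*(-22)) / -4 = -28/-4 = 7
y(0) = (-22 + 2*7) / -4 = -8/-4 = 2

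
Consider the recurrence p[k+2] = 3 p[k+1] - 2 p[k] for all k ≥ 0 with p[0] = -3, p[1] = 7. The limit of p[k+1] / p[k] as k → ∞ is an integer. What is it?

2

The characteristic equation is r^2 - 3r + 2 = 0, which factors as (r - 2)(r - 1) = 0.
So the roots are 2 and 1. Since |2| > |1| and the coefficient of 2^k is non-zero, the ratio tends to 2.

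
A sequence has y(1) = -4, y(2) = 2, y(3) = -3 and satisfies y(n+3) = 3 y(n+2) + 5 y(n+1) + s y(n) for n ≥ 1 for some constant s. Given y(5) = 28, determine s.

y(4) = 1 - 4s
y(5) = -12 - 10s
So -12 - 10s = 28, giving s = -4.

-4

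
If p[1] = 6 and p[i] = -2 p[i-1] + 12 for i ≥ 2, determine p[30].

The fixed point is 12/(1 + 2) = 4, so p[i] - 4 = -2(p[i-1] - 4).
Hence p[i] = 2·(-2)^{i-1} + 4.
p[30] = 2·(-2)^{29} + 4 = 2·-536870912 + 4 = -1073741820.

-1073741820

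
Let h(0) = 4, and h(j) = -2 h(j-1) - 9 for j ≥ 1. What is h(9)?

-3587

h(1) = -2*4 - 9 = -17
h(2) = -2*(-17) - 9 = 25
h(3) = -2*25 - 9 = -59
h(4) = -2*(-59) - 9 = 109
h(5) = -2*109 - 9 = -227
h(6) = -2*(-227) - 9 = 445
h(7) = -2*445 - 9 = -899
h(8) = -2*(-899) - 9 = 1789
h(9) = -2*1789 - 9 = -3587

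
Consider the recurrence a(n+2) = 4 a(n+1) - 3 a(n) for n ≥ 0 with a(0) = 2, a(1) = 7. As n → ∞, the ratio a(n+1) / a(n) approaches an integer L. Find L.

The characteristic equation is r^2 - 4r + 3 = 0, which factors as (r - 3)(r - 1) = 0.
So the roots are 3 and 1. Since |3| > |1| and the coefficient of 3^n is non-zero, the ratio tends to 3.

3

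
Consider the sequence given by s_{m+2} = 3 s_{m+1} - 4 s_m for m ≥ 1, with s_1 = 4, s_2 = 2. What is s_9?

1270

s_3 = 3(2) - 4(4) = -10
s_4 = 3(-10) - 4(2) = -38
s_5 = 3(-38) - 4(-10) = -74
s_6 = 3(-74) - 4(-38) = -70
s_7 = 3(-70) - 4(-74) = 86
s_8 = 3(86) - 4(-70) = 538
s_9 = 3(538) - 4(86) = 1270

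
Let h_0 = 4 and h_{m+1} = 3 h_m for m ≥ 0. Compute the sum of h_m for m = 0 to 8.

h_1 = 3*4 = 12
h_2 = 3*12 = 36
h_3 = 3*36 = 108
h_4 = 3*108 = 324
h_5 = 3*324 = 972
h_6 = 3*972 = 2916
h_7 = 3*2916 = 8748
h_8 = 3*8748 = 26244
Sum = 4 + 12 + 36 + 108 + 324 + 972 + 2916 + 8748 + 26244 = 39364

39364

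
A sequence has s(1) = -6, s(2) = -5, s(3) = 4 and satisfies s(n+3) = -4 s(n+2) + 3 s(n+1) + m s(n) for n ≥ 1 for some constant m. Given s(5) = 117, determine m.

-1

s(4) = -31 - 6m
s(5) = 136 + 19m
So 136 + 19m = 117, giving m = -1.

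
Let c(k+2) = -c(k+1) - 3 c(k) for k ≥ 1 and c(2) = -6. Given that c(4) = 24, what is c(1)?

4

Let c(1) = z.
c(3) = 6 - 3z
c(4) = 12 + 3z
So 12 + 3z = 24, giving z = 4.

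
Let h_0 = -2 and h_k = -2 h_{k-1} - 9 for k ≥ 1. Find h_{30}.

1073741821

The fixed point is -9/(1 + 2) = -3, so h_k + 3 = -2(h_{k-1} + 3).
Hence h_k = 1·(-2)^k - 3.
h_{30} = 1·(-2)^{30} - 3 = 1·1073741824 - 3 = 1073741821.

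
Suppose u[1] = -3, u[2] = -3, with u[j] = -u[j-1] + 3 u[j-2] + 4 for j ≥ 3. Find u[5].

u[3] = -(-3) + 3*(-3) + 4 = -2
u[4] = -(-2) + 3*(-3) + 4 = -3
u[5] = -(-3) + 3*(-2) + 4 = 1

1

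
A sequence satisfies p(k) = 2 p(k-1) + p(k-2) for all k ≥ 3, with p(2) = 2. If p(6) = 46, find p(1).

-1

Let p(1) = v.
p(3) = 4 + v
p(4) = 10 + 2v
p(5) = 24 + 5v
p(6) = 58 + 12v
So 58 + 12v = 46, giving v = -1.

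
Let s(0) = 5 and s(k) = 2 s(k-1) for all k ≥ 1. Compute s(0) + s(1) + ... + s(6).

s(1) = 2·5 = 10
s(2) = 2·10 = 20
s(3) = 2·20 = 40
s(4) = 2·40 = 80
s(5) = 2·80 = 160
s(6) = 2·160 = 320
Sum = 5 + 10 + 20 + 40 + 80 + 160 + 320 = 635

635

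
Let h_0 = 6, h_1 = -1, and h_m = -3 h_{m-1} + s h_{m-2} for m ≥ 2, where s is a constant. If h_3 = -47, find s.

2

h_2 = 3 + 6s
h_3 = -9 - 19s
So -9 - 19s = -47, giving s = 2.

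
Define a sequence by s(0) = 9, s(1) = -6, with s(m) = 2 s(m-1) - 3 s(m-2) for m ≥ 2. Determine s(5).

174

s(2) = 2(-6) - 3(9) = -39
s(3) = 2(-39) - 3(-6) = -60
s(4) = 2(-60) - 3(-39) = -3
s(5) = 2(-3) - 3(-60) = 174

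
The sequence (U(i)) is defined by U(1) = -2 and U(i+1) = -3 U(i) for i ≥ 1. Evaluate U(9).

U(2) = -3(-2) = 6
U(3) = -3(6) = -18
U(4) = -3(-18) = 54
U(5) = -3(54) = -162
U(6) = -3(-162) = 486
U(7) = -3(486) = -1458
U(8) = -3(-1458) = 4374
U(9) = -3(4374) = -13122

-13122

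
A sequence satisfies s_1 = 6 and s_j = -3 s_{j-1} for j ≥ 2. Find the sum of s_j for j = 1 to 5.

s_2 = -3·6 = -18
s_3 = -3·(-18) = 54
s_4 = -3·54 = -162
s_5 = -3·(-162) = 486
Sum = 6 + (-18) + 54 + (-162) + 486 = 366

366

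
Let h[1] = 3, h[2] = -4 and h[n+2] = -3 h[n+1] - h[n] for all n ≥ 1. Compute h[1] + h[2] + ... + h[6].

-112

h[3] = -3·(-4) - 3 = 9
h[4] = -3·9 - (-4) = -23
h[5] = -3·(-23) - 9 = 60
h[6] = -3·60 - (-23) = -157
Sum = 3 + (-4) + 9 + (-23) + 60 + (-157) = -112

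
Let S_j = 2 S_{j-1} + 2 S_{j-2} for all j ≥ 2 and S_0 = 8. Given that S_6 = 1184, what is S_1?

4

Let S_1 = v.
S_2 = 16 + 2v
S_3 = 32 + 6v
S_4 = 96 + 16v
S_5 = 256 + 44v
S_6 = 704 + 120v
So 704 + 120v = 1184, giving v = 4.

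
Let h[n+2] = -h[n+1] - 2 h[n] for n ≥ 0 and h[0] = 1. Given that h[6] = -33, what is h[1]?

7

Let h[1] = x.
h[2] = -2 - x
h[3] = 2 - x
h[4] = 2 + 3x
h[5] = -6 - x
h[6] = 2 - 5x
So 2 - 5x = -33, giving x = 7.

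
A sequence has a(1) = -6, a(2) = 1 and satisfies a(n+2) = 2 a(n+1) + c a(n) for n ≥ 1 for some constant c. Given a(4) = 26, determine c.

a(3) = 2 - 6c
a(4) = 4 - 11c
So 4 - 11c = 26, giving c = -2.

-2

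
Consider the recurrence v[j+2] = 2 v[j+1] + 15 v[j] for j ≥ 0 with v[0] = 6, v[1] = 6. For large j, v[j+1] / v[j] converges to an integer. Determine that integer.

The characteristic equation is r^2 - 2r - 15 = 0, which factors as (r - 5)(r + 3) = 0.
So the roots are 5 and -3. Since |5| > |-3| and the coefficient of 5^j is non-zero, the ratio tends to 5.

5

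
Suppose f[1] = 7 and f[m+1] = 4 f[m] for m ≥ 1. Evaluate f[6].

f[2] = 4·7 = 28
f[3] = 4·28 = 112
f[4] = 4·112 = 448
f[5] = 4·448 = 1792
f[6] = 4·1792 = 7168

7168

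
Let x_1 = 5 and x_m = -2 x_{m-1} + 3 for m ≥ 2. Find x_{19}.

The fixed point is 3/(1 + 2) = 1, so x_m - 1 = -2(x_{m-1} - 1).
Hence x_m = 4·(-2)^{m-1} + 1.
x_{19} = 4·(-2)^{18} + 1 = 4·262144 + 1 = 1048577.

1048577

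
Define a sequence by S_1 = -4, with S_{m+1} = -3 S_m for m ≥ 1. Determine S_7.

S_2 = -3*(-4) = 12
S_3 = -3*12 = -36
S_4 = -3*(-36) = 108
S_5 = -3*108 = -324
S_6 = -3*(-324) = 972
S_7 = -3*972 = -2916

-2916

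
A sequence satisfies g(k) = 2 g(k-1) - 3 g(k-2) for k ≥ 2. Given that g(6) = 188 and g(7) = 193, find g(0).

6

Rearranging, g(k-2) = (g(k) - 2 g(k-1)) / -3.
g(5) = (193 - 2*188) / -3 = -183/-3 = 61
g(4) = (188 - 2*61) / -3 = 66/-3 = -22
g(3) = (61 - 2*(-22)) / -3 = 105/-3 = -35
g(2) = (-22 - 2*(-35)) / -3 = 48/-3 = -16
g(1) = (-35 - 2*(-16)) / -3 = -3/-3 = 1
g(0) = (-16 - 2*1) / -3 = -18/-3 = 6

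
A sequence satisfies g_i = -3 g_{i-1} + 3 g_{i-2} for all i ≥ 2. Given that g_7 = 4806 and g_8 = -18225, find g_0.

-5

Rearranging, g_{i-2} = (g_i + 3 g_{i-1}) / 3.
g_6 = (-18225 + 3(4806)) / 3 = -3807/3 = -1269
g_5 = (4806 + 3(-1269)) / 3 = 999/3 = 333
g_4 = (-1269 + 3(333)) / 3 = -270/3 = -90
g_3 = (333 + 3(-90)) / 3 = 63/3 = 21
g_2 = (-90 + 3(21)) / 3 = -27/3 = -9
g_1 = (21 + 3(-9)) / 3 = -6/3 = -2
g_0 = (-9 + 3(-2)) / 3 = -15/3 = -5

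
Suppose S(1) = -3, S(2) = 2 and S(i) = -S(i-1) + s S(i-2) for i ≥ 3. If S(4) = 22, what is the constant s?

S(3) = -2 - 3s
S(4) = 2 + 5s
So 2 + 5s = 22, giving s = 4.

4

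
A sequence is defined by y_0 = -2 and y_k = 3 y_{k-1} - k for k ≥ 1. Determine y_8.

y_1 = 3·(-2) - 1 = -7
y_2 = 3·(-7) - 2 = -23
y_3 = 3·(-23) - 3 = -72
y_4 = 3·(-72) - 4 = -220
y_5 = 3·(-220) - 5 = -665
y_6 = 3·(-665) - 6 = -2001
y_7 = 3·(-2001) - 7 = -6010
y_8 = 3·(-6010) - 8 = -18038

-18038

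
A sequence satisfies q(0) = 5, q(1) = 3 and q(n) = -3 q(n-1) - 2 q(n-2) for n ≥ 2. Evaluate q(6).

q(2) = -3*3 - 2*5 = -19
q(3) = -3*(-19) - 2*3 = 51
q(4) = -3*51 - 2*(-19) = -115
q(5) = -3*(-115) - 2*51 = 243
q(6) = -3*243 - 2*(-115) = -499

-499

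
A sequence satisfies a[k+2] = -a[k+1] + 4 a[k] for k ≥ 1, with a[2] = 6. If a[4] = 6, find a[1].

6

Let a[1] = v.
a[3] = -6 + 4v
a[4] = 30 - 4v
So 30 - 4v = 6, giving v = 6.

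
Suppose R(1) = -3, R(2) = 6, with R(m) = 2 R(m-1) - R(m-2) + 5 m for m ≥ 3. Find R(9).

769

R(3) = 2(6) - (-3) + 15 = 30
R(4) = 2(30) - 6 + 20 = 74
R(5) = 2(74) - 30 + 25 = 143
R(6) = 2(143) - 74 + 30 = 242
R(7) = 2(242) - 143 + 35 = 376
R(8) = 2(376) - 242 + 40 = 550
R(9) = 2(550) - 376 + 45 = 769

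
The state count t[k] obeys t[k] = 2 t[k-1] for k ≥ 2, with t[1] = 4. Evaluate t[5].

t[2] = 2*4 = 8
t[3] = 2*8 = 16
t[4] = 2*16 = 32
t[5] = 2*32 = 64

64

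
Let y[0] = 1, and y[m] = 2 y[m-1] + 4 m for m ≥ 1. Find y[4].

y[1] = 2(1) + 4 = 6
y[2] = 2(6) + 8 = 20
y[3] = 2(20) + 12 = 52
y[4] = 2(52) + 16 = 120

120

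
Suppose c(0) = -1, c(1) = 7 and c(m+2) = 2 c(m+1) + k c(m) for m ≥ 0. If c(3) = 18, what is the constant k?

-2

c(2) = 14 - k
c(3) = 28 + 5k
So 28 + 5k = 18, giving k = -2.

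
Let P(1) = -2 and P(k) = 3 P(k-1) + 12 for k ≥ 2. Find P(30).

274521509459526

The fixed point is 12/(1 - 3) = -6, so P(k) + 6 = 3(P(k-1) + 6).
Hence P(k) = 4·3^{k-1} - 6.
P(30) = 4·3^{29} - 6 = 4·68630377364883 - 6 = 274521509459526.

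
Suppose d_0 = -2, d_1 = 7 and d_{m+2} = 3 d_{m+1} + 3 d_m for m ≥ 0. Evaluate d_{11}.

d_2 = 3·7 + 3·(-2) = 15
d_3 = 3·15 + 3·7 = 66
d_4 = 3·66 + 3·15 = 243
d_5 = 3·243 + 3·66 = 927
d_6 = 3·927 + 3·243 = 3510
d_7 = 3·3510 + 3·927 = 13311
d_8 = 3·13311 + 3·3510 = 50463
d_9 = 3·50463 + 3·13311 = 191322
d_{10} = 3·191322 + 3·50463 = 725355
d_{11} = 3·725355 + 3·191322 = 2750031

2750031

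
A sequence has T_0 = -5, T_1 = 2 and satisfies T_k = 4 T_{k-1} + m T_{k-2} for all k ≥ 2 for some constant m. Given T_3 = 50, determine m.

T_2 = 8 - 5m
T_3 = 32 - 18m
So 32 - 18m = 50, giving m = -1.

-1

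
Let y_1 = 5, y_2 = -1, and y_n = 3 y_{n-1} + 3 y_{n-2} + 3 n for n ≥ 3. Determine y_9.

y_3 = 3·(-1) + 3·5 + 9 = 21
y_4 = 3·21 + 3·(-1) + 12 = 72
y_5 = 3·72 + 3·21 + 15 = 294
y_6 = 3·294 + 3·72 + 18 = 1116
y_7 = 3·1116 + 3·294 + 21 = 4251
y_8 = 3·4251 + 3·1116 + 24 = 16125
y_9 = 3·16125 + 3·4251 + 27 = 61155

61155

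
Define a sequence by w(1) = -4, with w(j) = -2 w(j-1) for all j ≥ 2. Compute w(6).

128

w(2) = -2·(-4) = 8
w(3) = -2·8 = -16
w(4) = -2·(-16) = 32
w(5) = -2·32 = -64
w(6) = -2·(-64) = 128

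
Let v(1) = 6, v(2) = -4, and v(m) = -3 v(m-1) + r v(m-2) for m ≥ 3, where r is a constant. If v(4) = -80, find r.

v(3) = 12 + 6r
v(4) = -36 - 22r
So -36 - 22r = -80, giving r = 2.

2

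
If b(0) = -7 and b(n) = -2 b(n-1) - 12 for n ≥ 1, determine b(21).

6291452

The fixed point is -12/(1 + 2) = -4, so b(n) + 4 = -2(b(n-1) + 4).
Hence b(n) = -3·(-2)^n - 4.
b(21) = -3·(-2)^{21} - 4 = -3·-2097152 - 4 = 6291452.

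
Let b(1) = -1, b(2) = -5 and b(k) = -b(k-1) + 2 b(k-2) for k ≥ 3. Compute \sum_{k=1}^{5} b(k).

3

b(3) = -(-5) + 2*(-1) = 3
b(4) = -3 + 2*(-5) = -13
b(5) = -(-13) + 2*3 = 19
Sum = (-1) + (-5) + 3 + (-13) + 19 = 3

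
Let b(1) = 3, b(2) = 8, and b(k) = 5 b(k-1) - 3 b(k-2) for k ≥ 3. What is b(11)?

3564346

b(3) = 5*8 - 3*3 = 31
b(4) = 5*31 - 3*8 = 131
b(5) = 5*131 - 3*31 = 562
b(6) = 5*562 - 3*131 = 2417
b(7) = 5*2417 - 3*562 = 10399
b(8) = 5*10399 - 3*2417 = 44744
b(9) = 5*44744 - 3*10399 = 192523
b(10) = 5*192523 - 3*44744 = 828383
b(11) = 5*828383 - 3*192523 = 3564346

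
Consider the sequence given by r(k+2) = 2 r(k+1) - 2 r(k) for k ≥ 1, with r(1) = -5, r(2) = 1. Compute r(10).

r(3) = 2(1) - 2(-5) = 12
r(4) = 2(12) - 2(1) = 22
r(5) = 2(22) - 2(12) = 20
r(6) = 2(20) - 2(22) = -4
r(7) = 2(-4) - 2(20) = -48
r(8) = 2(-48) - 2(-4) = -88
r(9) = 2(-88) - 2(-48) = -80
r(10) = 2(-80) - 2(-88) = 16

16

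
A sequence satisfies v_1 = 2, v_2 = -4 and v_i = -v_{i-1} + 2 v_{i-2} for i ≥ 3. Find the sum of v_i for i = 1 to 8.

v_3 = -(-4) + 2·2 = 8
v_4 = -8 + 2·(-4) = -16
v_5 = -(-16) + 2·8 = 32
v_6 = -32 + 2·(-16) = -64
v_7 = -(-64) + 2·32 = 128
v_8 = -128 + 2·(-64) = -256
Sum = 2 + (-4) + 8 + (-16) + 32 + (-64) + 128 + (-256) = -170

-170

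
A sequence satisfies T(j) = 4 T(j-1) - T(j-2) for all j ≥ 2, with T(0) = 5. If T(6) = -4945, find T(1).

-5

Let T(1) = z.
T(2) = -5 + 4z
T(3) = -20 + 15z
T(4) = -75 + 56z
T(5) = -280 + 209z
T(6) = -1045 + 780z
So -1045 + 780z = -4945, giving z = -5.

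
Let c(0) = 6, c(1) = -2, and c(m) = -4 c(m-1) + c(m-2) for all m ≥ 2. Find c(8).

c(2) = -4*(-2) + 6 = 14
c(3) = -4*14 + (-2) = -58
c(4) = -4*(-58) + 14 = 246
c(5) = -4*246 + (-58) = -1042
c(6) = -4*(-1042) + 246 = 4414
c(7) = -4*4414 + (-1042) = -18698
c(8) = -4*(-18698) + 4414 = 79206

79206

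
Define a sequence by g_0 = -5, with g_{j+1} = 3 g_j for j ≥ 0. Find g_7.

-10935

g_1 = 3(-5) = -15
g_2 = 3(-15) = -45
g_3 = 3(-45) = -135
g_4 = 3(-135) = -405
g_5 = 3(-405) = -1215
g_6 = 3(-1215) = -3645
g_7 = 3(-3645) = -10935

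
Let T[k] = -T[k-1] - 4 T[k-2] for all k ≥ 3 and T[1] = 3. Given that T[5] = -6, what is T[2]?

-6

Let T[2] = y.
T[3] = -12 - y
T[4] = 12 - 3y
T[5] = 36 + 7y
So 36 + 7y = -6, giving y = -6.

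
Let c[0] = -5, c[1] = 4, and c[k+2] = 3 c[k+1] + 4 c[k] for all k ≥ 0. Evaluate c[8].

c[2] = 3(4) + 4(-5) = -8
c[3] = 3(-8) + 4(4) = -8
c[4] = 3(-8) + 4(-8) = -56
c[5] = 3(-56) + 4(-8) = -200
c[6] = 3(-200) + 4(-56) = -824
c[7] = 3(-824) + 4(-200) = -3272
c[8] = 3(-3272) + 4(-824) = -13112

-13112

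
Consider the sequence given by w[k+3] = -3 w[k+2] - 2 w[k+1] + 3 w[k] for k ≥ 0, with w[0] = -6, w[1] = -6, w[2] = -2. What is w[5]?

w[3] = -3·(-2) - 2·(-6) + 3·(-6) = 0
w[4] = -3·0 - 2·(-2) + 3·(-6) = -14
w[5] = -3·(-14) - 2·0 + 3·(-2) = 36

36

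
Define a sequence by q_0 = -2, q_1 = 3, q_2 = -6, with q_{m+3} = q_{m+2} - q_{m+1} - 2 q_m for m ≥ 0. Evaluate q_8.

-26

q_3 = (-6) - 3 - 2·(-2) = -5
q_4 = (-5) - (-6) - 2·3 = -5
q_5 = (-5) - (-5) - 2·(-6) = 12
q_6 = 12 - (-5) - 2·(-5) = 27
q_7 = 27 - 12 - 2·(-5) = 25
q_8 = 25 - 27 - 2·12 = -26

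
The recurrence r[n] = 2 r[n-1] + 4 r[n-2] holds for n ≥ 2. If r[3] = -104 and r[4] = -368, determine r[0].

-7

Rearranging, r[n-2] = (r[n] - 2 r[n-1]) / 4.
r[2] = (-368 - 2*(-104)) / 4 = -160/4 = -40
r[1] = (-104 - 2*(-40)) / 4 = -24/4 = -6
r[0] = (-40 - 2*(-6)) / 4 = -28/4 = -7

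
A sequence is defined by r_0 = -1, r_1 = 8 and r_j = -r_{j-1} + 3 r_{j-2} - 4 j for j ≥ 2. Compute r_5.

r_2 = -8 + 3*(-1) - 8 = -19
r_3 = -(-19) + 3*8 - 12 = 31
r_4 = -31 + 3*(-19) - 16 = -104
r_5 = -(-104) + 3*31 - 20 = 177

177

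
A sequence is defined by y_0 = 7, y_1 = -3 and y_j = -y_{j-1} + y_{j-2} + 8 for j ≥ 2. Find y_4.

39

y_2 = -(-3) + 7 + 8 = 18
y_3 = -18 + (-3) + 8 = -13
y_4 = -(-13) + 18 + 8 = 39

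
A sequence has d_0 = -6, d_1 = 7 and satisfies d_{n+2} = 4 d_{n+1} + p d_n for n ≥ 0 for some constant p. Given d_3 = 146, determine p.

d_2 = 28 - 6p
d_3 = 112 - 17p
So 112 - 17p = 146, giving p = -2.

-2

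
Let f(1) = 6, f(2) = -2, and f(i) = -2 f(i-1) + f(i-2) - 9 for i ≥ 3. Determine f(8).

-317

f(3) = -2*(-2) + 6 - 9 = 1
f(4) = -2*1 + (-2) - 9 = -13
f(5) = -2*(-13) + 1 - 9 = 18
f(6) = -2*18 + (-13) - 9 = -58
f(7) = -2*(-58) + 18 - 9 = 125
f(8) = -2*125 + (-58) - 9 = -317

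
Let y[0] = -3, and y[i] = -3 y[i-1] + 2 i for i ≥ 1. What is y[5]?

y[1] = -3*(-3) + 2 = 11
y[2] = -3*11 + 4 = -29
y[3] = -3*(-29) + 6 = 93
y[4] = -3*93 + 8 = -271
y[5] = -3*(-271) + 10 = 823

823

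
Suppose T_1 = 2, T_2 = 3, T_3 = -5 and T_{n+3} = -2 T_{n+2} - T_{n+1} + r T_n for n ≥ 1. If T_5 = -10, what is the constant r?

T_4 = 7 + 2r
T_5 = -9 - r
So -9 - r = -10, giving r = 1.

1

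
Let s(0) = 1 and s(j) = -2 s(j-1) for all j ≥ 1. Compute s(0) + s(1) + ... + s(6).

43

s(1) = -2*1 = -2
s(2) = -2*(-2) = 4
s(3) = -2*4 = -8
s(4) = -2*(-8) = 16
s(5) = -2*16 = -32
s(6) = -2*(-32) = 64
Sum = 1 + (-2) + 4 + (-8) + 16 + (-32) + 64 = 43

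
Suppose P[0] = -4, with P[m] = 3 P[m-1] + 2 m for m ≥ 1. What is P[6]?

-1830

P[1] = 3*(-4) + 2 = -10
P[2] = 3*(-10) + 4 = -26
P[3] = 3*(-26) + 6 = -72
P[4] = 3*(-72) + 8 = -208
P[5] = 3*(-208) + 10 = -614
P[6] = 3*(-614) + 12 = -1830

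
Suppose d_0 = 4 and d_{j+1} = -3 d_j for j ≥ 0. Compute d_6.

d_1 = -3*4 = -12
d_2 = -3*(-12) = 36
d_3 = -3*36 = -108
d_4 = -3*(-108) = 324
d_5 = -3*324 = -972
d_6 = -3*(-972) = 2916

2916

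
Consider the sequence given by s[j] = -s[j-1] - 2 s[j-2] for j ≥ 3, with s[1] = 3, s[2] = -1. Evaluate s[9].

s[3] = -(-1) - 2(3) = -5
s[4] = -(-5) - 2(-1) = 7
s[5] = -7 - 2(-5) = 3
s[6] = -3 - 2(7) = -17
s[7] = -(-17) - 2(3) = 11
s[8] = -11 - 2(-17) = 23
s[9] = -23 - 2(11) = -45

-45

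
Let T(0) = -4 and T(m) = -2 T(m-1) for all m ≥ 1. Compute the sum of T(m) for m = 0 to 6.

-172

T(1) = -2·(-4) = 8
T(2) = -2·8 = -16
T(3) = -2·(-16) = 32
T(4) = -2·32 = -64
T(5) = -2·(-64) = 128
T(6) = -2·128 = -256
Sum = (-4) + 8 + (-16) + 32 + (-64) + 128 + (-256) = -172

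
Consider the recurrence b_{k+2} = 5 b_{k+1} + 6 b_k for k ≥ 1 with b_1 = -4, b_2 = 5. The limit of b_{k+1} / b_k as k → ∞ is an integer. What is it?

6

The characteristic equation is r^2 - 5r - 6 = 0, which factors as (r - 6)(r + 1) = 0.
So the roots are 6 and -1. Since |6| > |-1| and the coefficient of 6^k is non-zero, the ratio tends to 6.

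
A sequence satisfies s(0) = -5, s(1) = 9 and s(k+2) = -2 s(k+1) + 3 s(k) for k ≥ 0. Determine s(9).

68889

s(2) = -2(9) + 3(-5) = -33
s(3) = -2(-33) + 3(9) = 93
s(4) = -2(93) + 3(-33) = -285
s(5) = -2(-285) + 3(93) = 849
s(6) = -2(849) + 3(-285) = -2553
s(7) = -2(-2553) + 3(849) = 7653
s(8) = -2(7653) + 3(-2553) = -22965
s(9) = -2(-22965) + 3(7653) = 68889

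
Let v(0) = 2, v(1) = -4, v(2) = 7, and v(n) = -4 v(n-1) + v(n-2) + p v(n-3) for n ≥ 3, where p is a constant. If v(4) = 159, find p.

v(3) = -32 + 2p
v(4) = 135 - 12p
So 135 - 12p = 159, giving p = -2.

-2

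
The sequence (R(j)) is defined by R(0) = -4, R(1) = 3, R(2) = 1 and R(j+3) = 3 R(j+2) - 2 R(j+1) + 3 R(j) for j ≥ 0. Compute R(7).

-588

R(3) = 3*1 - 2*3 + 3*(-4) = -15
R(4) = 3*(-15) - 2*1 + 3*3 = -38
R(5) = 3*(-38) - 2*(-15) + 3*1 = -81
R(6) = 3*(-81) - 2*(-38) + 3*(-15) = -212
R(7) = 3*(-212) - 2*(-81) + 3*(-38) = -588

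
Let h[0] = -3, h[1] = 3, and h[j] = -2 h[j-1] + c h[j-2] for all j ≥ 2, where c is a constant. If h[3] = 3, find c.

h[2] = -6 - 3c
h[3] = 12 + 9c
So 12 + 9c = 3, giving c = -1.

-1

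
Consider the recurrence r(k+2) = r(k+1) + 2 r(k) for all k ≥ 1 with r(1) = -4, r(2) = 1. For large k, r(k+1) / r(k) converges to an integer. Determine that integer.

2

The characteristic equation is r^2 - r - 2 = 0, which factors as (r - 2)(r + 1) = 0.
So the roots are 2 and -1. Since |2| > |-1| and the coefficient of 2^k is non-zero, the ratio tends to 2.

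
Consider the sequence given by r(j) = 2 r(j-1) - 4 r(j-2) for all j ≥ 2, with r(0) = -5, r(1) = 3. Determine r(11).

-13312

r(2) = 2*3 - 4*(-5) = 26
r(3) = 2*26 - 4*3 = 40
r(4) = 2*40 - 4*26 = -24
r(5) = 2*(-24) - 4*40 = -208
r(6) = 2*(-208) - 4*(-24) = -320
r(7) = 2*(-320) - 4*(-208) = 192
r(8) = 2*192 - 4*(-320) = 1664
r(9) = 2*1664 - 4*192 = 2560
r(10) = 2*2560 - 4*1664 = -1536
r(11) = 2*(-1536) - 4*2560 = -13312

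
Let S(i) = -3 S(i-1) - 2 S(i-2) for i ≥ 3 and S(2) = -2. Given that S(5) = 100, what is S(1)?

Let S(1) = x.
S(3) = 6 - 2x
S(4) = -14 + 6x
S(5) = 30 - 14x
So 30 - 14x = 100, giving x = -5.

-5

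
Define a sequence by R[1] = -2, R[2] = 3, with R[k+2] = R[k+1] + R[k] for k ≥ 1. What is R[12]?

157

R[3] = 3 + (-2) = 1
R[4] = 1 + 3 = 4
R[5] = 4 + 1 = 5
R[6] = 5 + 4 = 9
R[7] = 9 + 5 = 14
R[8] = 14 + 9 = 23
R[9] = 23 + 14 = 37
R[10] = 37 + 23 = 60
R[11] = 60 + 37 = 97
R[12] = 97 + 60 = 157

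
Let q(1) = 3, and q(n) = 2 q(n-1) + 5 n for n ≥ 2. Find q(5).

253

q(2) = 2(3) + 10 = 16
q(3) = 2(16) + 15 = 47
q(4) = 2(47) + 20 = 114
q(5) = 2(114) + 25 = 253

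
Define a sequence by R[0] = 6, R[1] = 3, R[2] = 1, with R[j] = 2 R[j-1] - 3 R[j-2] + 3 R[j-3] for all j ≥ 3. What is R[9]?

R[3] = 2(1) - 3(3) + 3(6) = 11
R[4] = 2(11) - 3(1) + 3(3) = 28
R[5] = 2(28) - 3(11) + 3(1) = 26
R[6] = 2(26) - 3(28) + 3(11) = 1
R[7] = 2(1) - 3(26) + 3(28) = 8
R[8] = 2(8) - 3(1) + 3(26) = 91
R[9] = 2(91) - 3(8) + 3(1) = 161

161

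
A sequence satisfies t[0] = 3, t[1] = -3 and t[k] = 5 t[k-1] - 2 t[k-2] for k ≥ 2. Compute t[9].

-894963

t[2] = 5·(-3) - 2·3 = -21
t[3] = 5·(-21) - 2·(-3) = -99
t[4] = 5·(-99) - 2·(-21) = -453
t[5] = 5·(-453) - 2·(-99) = -2067
t[6] = 5·(-2067) - 2·(-453) = -9429
t[7] = 5·(-9429) - 2·(-2067) = -43011
t[8] = 5·(-43011) - 2·(-9429) = -196197
t[9] = 5·(-196197) - 2·(-43011) = -894963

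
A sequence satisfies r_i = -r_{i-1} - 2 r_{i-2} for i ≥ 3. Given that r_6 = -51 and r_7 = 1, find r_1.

Rearranging, r_{i-2} = (r_i + r_{i-1}) / -2.
r_5 = (1 + (-51)) / -2 = -50/-2 = 25
r_4 = (-51 + 25) / -2 = -26/-2 = 13
r_3 = (25 + 13) / -2 = 38/-2 = -19
r_2 = (13 + (-19)) / -2 = -6/-2 = 3
r_1 = (-19 + 3) / -2 = -16/-2 = 8

8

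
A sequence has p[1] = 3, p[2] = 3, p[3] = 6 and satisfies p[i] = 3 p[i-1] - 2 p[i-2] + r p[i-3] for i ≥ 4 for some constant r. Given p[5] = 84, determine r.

p[4] = 12 + 3r
p[5] = 24 + 12r
So 24 + 12r = 84, giving r = 5.

5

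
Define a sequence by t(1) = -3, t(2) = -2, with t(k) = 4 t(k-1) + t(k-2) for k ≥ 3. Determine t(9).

-62787

t(3) = 4(-2) + (-3) = -11
t(4) = 4(-11) + (-2) = -46
t(5) = 4(-46) + (-11) = -195
t(6) = 4(-195) + (-46) = -826
t(7) = 4(-826) + (-195) = -3499
t(8) = 4(-3499) + (-826) = -14822
t(9) = 4(-14822) + (-3499) = -62787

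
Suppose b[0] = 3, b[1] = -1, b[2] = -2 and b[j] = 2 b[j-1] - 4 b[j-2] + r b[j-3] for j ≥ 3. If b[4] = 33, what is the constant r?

5

b[3] = 3r
b[4] = 8 + 5r
So 8 + 5r = 33, giving r = 5.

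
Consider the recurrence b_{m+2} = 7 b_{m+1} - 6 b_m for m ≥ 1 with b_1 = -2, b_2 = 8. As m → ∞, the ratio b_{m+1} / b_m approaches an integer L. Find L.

6

The characteristic equation is r^2 - 7r + 6 = 0, which factors as (r - 6)(r - 1) = 0.
So the roots are 6 and 1. Since |6| > |1| and the coefficient of 6^m is non-zero, the ratio tends to 6.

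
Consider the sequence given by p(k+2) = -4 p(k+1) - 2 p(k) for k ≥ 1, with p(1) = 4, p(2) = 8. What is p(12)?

2687232

p(3) = -4(8) - 2(4) = -40
p(4) = -4(-40) - 2(8) = 144
p(5) = -4(144) - 2(-40) = -496
p(6) = -4(-496) - 2(144) = 1696
p(7) = -4(1696) - 2(-496) = -5792
p(8) = -4(-5792) - 2(1696) = 19776
p(9) = -4(19776) - 2(-5792) = -67520
p(10) = -4(-67520) - 2(19776) = 230528
p(11) = -4(230528) - 2(-67520) = -787072
p(12) = -4(-787072) - 2(230528) = 2687232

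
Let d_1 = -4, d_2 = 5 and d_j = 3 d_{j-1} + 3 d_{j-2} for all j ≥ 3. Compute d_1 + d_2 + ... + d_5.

d_3 = 3·5 + 3·(-4) = 3
d_4 = 3·3 + 3·5 = 24
d_5 = 3·24 + 3·3 = 81
Sum = (-4) + 5 + 3 + 24 + 81 = 109

109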